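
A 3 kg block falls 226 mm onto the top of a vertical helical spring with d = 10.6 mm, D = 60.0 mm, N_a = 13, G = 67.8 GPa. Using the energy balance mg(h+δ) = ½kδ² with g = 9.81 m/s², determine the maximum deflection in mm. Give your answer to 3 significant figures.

k = Gd⁴/(8D³N_a) = (67.8×10³)(10.6⁴)/(8·60.0³·13) = 38.104 N/mm
W = mg = 3 × 9.81 = 29.43 N
½kδ² − Wδ − Wh = 0 → δ = (W + √(W² + 2kWh))/k
δ = (29.43 + √(866.12 + 506868))/38.104 = (29.43 + 712.55)/38.104 = 19.473 mm

19.5 mm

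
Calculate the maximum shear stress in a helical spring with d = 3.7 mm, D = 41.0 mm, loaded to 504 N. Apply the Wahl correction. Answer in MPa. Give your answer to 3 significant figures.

Spring index C = D/d = 41.0/3.7 = 11.0811
K_W = (4C−1)/(4C−4) + 0.615/C = 43.324/40.324 + 0.0555 = 1.1299
τ₀ = 8FD/(πd³) = 8·504·41.0/(π·3.7³) = 165312/159.13 = 1038.8 MPa
τ_max = K·τ₀ = 1.1299 × 1038.8 = 1173.8 MPa

1170 MPa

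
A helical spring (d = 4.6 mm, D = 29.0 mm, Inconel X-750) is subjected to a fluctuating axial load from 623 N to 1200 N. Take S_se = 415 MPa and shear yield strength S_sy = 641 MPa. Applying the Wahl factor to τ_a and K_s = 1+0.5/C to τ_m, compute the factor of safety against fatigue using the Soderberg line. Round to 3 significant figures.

0.550

C = D/d = 29.0/4.6 = 6.3043; K_W = (4C−1)/(4C−4)+0.615/C = 1.2389; K_s = 1+0.5/C = 1.0793
F_a = (F_max−F_min)/2 = 288.5 N; F_m = (F_max+F_min)/2 = 911.5 N
τ_a = K_W·8F_aD/(πd³) = 1.2389 × 218.88 = 271.18 MPa
τ_m = K_s·8F_mD/(πd³) = 1.0793 × 691.55 = 746.39 MPa
Soderberg: 1/n_f = τ_a/S_se + τ_m/S_sy = 271.18/415 + 746.39/641 = 0.65345 + 1.16442 = 1.8179
n_f = 1/1.8179 = 0.5501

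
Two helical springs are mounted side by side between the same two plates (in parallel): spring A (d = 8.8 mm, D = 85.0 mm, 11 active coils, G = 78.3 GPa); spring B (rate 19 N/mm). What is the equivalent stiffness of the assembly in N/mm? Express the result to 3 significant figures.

27.7 N/mm

k_A = Gd⁴/(8D³N_a) = (78.3×10³)(8.8⁴)/(8·85.0³·11) = 8.6887 N/mm
Parallel: k_eq = 8.6887 + 19 = 27.689 N/mm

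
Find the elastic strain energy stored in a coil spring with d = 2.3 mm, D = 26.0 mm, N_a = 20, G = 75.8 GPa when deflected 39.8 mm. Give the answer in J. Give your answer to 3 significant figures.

k = Gd⁴/(8D³N_a) = (75.8×10³)(2.3⁴)/(8·26.0³·20) = 0.75429 N/mm
U = ½kδ² = 0.5 × 0.75429 × 39.8² = 597.42 N·mm = 0.59742 J

0.597 J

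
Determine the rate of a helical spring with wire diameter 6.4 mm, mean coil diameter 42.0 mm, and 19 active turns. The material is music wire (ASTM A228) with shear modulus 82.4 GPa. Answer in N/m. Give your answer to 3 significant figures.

12300 N/m

k = Gd⁴/(8D³N_a) = (82.4×10³ × 6.4⁴) / (8 × 42.0³ × 19)
  = 1.38244e+08 / 1.12614e+07 = 12.276 N/mm = 12276 N/m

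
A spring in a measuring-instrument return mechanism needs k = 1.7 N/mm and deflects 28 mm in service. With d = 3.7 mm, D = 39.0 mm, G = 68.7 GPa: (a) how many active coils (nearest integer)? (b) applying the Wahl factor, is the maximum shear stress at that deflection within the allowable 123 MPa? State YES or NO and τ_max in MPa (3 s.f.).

N_a = Gd⁴/(8D³k) = (68.7×10³)(3.7⁴)/(8·39.0³·1.7) = 15.96 → N_a = 16
Actual rate k = Gd⁴/(8D³·16) = 1.6957 N/mm
Working load F = kδ = 1.6957·28 = 47.481 N
C = 39.0/3.7 = 10.5405; K_W = (4C−1)/(4C−4)+0.615/C = 1.1370
τ_max = K_W·8FD/(πd³) = 1.1370·93.093 = 105.84 MPa
τ_max ≤ 123 MPa → acceptable

(a) 16 coils; (b) YES, τ_max = 106 MPa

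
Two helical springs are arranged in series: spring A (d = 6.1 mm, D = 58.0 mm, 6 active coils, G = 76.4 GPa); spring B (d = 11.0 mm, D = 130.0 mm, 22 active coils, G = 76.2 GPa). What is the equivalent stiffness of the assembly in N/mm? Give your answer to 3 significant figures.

k_A = Gd⁴/(8D³N_a) = (76.4×10³)(6.1⁴)/(8·58.0³·6) = 11.295 N/mm
k_B = Gd⁴/(8D³N_a) = (76.2×10³)(11.0⁴)/(8·130.0³·22) = 2.8852 N/mm
Series: 1/k_eq = 1/11.295 + 1/2.8852 = 0.43513; k_eq = 2.2982 N/mm

2.30 N/mm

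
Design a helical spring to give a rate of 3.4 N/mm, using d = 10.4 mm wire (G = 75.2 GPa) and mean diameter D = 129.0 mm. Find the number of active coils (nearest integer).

15

N_a = Gd⁴/(8D³k) = (75.2×10³ × 10.4⁴)/(8 × 129.0³ × 3.4)
    = 8.79734e+08 / 5.83899e+07 = 15.07 → 15 coils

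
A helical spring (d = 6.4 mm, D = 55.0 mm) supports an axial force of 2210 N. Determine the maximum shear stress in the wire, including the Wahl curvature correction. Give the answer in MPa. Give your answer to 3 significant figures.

1380 MPa

Spring index C = D/d = 55.0/6.4 = 8.5938
K_W = (4C−1)/(4C−4) + 0.615/C = 33.375/30.375 + 0.0716 = 1.1703
τ₀ = 8FD/(πd³) = 8·2210·55.0/(π·6.4³) = 972400/823.55 = 1180.7 MPa
τ_max = K·τ₀ = 1.1703 × 1180.7 = 1381.9 MPa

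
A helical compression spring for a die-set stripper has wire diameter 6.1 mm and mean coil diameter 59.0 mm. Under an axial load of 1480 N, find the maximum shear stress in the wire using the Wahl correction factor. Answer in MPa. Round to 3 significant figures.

Spring index C = D/d = 59.0/6.1 = 9.6721
K_W = (4C−1)/(4C−4) + 0.615/C = 37.689/34.689 + 0.0636 = 1.1501
τ₀ = 8FD/(πd³) = 8·1480·59.0/(π·6.1³) = 698560/713.08 = 979.64 MPa
τ_max = K·τ₀ = 1.1501 × 979.64 = 1126.6 MPa

1130 MPa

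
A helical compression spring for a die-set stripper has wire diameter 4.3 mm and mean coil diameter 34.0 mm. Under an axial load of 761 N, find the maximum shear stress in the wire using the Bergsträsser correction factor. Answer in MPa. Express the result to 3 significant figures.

973 MPa

Spring index C = D/d = 34.0/4.3 = 7.9070
K_B = (4C+2)/(4C−3) = 33.628/28.628 = 1.1747
τ₀ = 8FD/(πd³) = 8·761·34.0/(π·4.3³) = 206992/249.78 = 828.7 MPa
τ_max = K·τ₀ = 1.1747 × 828.7 = 973.44 MPa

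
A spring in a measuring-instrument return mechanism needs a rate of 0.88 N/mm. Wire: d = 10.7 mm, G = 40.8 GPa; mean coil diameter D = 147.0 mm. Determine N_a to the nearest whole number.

N_a = Gd⁴/(8D³k) = (40.8×10³ × 10.7⁴)/(8 × 147.0³ × 0.88)
    = 5.34805e+08 / 2.23627e+07 = 23.92 → 24 coils

24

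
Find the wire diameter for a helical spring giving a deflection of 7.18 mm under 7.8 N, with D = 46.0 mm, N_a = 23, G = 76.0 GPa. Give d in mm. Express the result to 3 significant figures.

4.00 mm

Required rate k = F/δ = 7.8/7.18 = 1.0864 N/mm
d = (8D³N_a·k / G)^(1/4) = (8·46.0³·23·1.0864 / (76.0×10³))^0.25
  = (256)^0.25 = 4.0000 mm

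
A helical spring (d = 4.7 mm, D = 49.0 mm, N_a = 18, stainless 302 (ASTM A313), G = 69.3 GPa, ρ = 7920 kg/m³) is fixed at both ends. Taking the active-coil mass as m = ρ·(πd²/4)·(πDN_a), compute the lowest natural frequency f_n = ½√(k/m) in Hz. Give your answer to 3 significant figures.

36.2 Hz

k = Gd⁴/(8D³N_a) = (69.3×10³)(4.7⁴)/(8·49.0³·18) = 1.9961 N/mm = 1996.1 N/m
Wire length L = πDN_a = π·49.0·18 = 2770.9 mm
m = ρ·(πd²/4)·L = 7920 × 17.349×10⁻⁶ m² × 2.7709 m = 0.38074 kg
f_n = ½√(k/m) = 0.5·√(1996.1/0.38074) = 0.5·√(5242.6) = 36.203 Hz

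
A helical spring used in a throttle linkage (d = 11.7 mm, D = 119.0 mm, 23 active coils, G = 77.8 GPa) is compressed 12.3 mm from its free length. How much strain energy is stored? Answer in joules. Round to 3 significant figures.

0.356 J

k = Gd⁴/(8D³N_a) = (77.8×10³)(11.7⁴)/(8·119.0³·23) = 4.7018 N/mm
U = ½kδ² = 0.5 × 4.7018 × 12.3² = 355.67 N·mm = 0.35567 J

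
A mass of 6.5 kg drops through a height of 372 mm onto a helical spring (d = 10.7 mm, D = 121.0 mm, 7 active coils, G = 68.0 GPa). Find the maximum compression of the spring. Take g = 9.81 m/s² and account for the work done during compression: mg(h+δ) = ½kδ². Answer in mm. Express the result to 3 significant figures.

80.1 mm

k = Gd⁴/(8D³N_a) = (68.0×10³)(10.7⁴)/(8·121.0³·7) = 8.9846 N/mm
W = mg = 6.5 × 9.81 = 63.765 N
½kδ² − Wδ − Wh = 0 → δ = (W + √(W² + 2kWh))/k
δ = (63.765 + √(4066 + 426241))/8.9846 = (63.765 + 655.98)/8.9846 = 80.108 mm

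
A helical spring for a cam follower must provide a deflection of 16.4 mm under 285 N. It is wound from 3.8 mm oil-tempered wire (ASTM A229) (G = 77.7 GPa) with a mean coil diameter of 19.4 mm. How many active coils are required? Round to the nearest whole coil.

16

Required rate k = F/δ = 285/16.4 = 17.378 N/mm
N_a = Gd⁴/(8D³k) = (77.7×10³ × 3.8⁴)/(8 × 19.4³ × 17.378)
    = 1.62015e+07 / 1.01507e+06 = 15.96 → 16 coils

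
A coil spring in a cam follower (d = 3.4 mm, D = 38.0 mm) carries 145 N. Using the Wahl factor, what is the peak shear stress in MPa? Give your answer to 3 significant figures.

Spring index C = D/d = 38.0/3.4 = 11.1765
K_W = (4C−1)/(4C−4) + 0.615/C = 43.706/40.706 + 0.0550 = 1.1287
τ₀ = 8FD/(πd³) = 8·145·38.0/(π·3.4³) = 44080/123.48 = 356.99 MPa
τ_max = K·τ₀ = 1.1287 × 356.99 = 402.94 MPa

403 MPa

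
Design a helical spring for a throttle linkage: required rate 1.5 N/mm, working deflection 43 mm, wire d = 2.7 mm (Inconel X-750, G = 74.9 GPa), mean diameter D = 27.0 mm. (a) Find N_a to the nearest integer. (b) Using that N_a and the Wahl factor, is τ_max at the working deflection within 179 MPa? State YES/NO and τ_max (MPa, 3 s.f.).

N_a = Gd⁴/(8D³k) = (74.9×10³)(2.7⁴)/(8·27.0³·1.5) = 16.85 → N_a = 17
Actual rate k = Gd⁴/(8D³·17) = 1.487 N/mm
Working load F = kδ = 1.487·43 = 63.94 N
C = 27.0/2.7 = 10.0000; K_W = (4C−1)/(4C−4)+0.615/C = 1.1448
τ_max = K_W·8FD/(πd³) = 1.1448·223.35 = 255.7 MPa
τ_max > 179 MPa → exceeds allowable

(a) 17 coils; (b) NO, τ_max = 256 MPa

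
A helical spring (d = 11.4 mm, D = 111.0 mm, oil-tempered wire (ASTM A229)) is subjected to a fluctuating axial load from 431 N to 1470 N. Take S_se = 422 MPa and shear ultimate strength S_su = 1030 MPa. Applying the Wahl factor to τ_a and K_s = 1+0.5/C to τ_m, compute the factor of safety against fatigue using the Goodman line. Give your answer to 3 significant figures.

C = D/d = 111.0/11.4 = 9.7368; K_W = (4C−1)/(4C−4)+0.615/C = 1.1490; K_s = 1+0.5/C = 1.0514
F_a = (F_max−F_min)/2 = 519.5 N; F_m = (F_max+F_min)/2 = 950.5 N
τ_a = K_W·8F_aD/(πd³) = 1.1490 × 99.114 = 113.88 MPa
τ_m = K_s·8F_mD/(πd³) = 1.0514 × 181.34 = 190.66 MPa
Goodman: 1/n_f = τ_a/S_se + τ_m/S_su = 113.88/422 + 190.66/1030 = 0.26986 + 0.18510 = 0.45497
n_f = 1/0.45497 = 2.198

2.20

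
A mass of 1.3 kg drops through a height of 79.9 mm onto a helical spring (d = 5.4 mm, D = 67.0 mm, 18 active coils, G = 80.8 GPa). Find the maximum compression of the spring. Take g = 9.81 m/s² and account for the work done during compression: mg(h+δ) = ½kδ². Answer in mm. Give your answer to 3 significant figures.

k = Gd⁴/(8D³N_a) = (80.8×10³)(5.4⁴)/(8·67.0³·18) = 1.5864 N/mm
W = mg = 1.3 × 9.81 = 12.753 N
½kδ² − Wδ − Wh = 0 → δ = (W + √(W² + 2kWh))/k
δ = (12.753 + √(162.64 + 3232.87))/1.5864 = (12.753 + 58.271)/1.5864 = 44.772 mm

44.8 mm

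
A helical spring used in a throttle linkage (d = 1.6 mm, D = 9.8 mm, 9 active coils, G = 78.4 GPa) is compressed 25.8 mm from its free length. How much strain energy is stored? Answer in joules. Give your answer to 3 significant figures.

k = Gd⁴/(8D³N_a) = (78.4×10³)(1.6⁴)/(8·9.8³·9) = 7.582 N/mm
U = ½kδ² = 0.5 × 7.582 × 25.8² = 2523.4 N·mm = 2.5234 J

2.52 J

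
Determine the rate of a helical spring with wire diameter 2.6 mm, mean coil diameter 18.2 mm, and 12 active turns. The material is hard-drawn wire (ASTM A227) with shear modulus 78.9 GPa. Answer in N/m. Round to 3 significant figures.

6230 N/m

k = Gd⁴/(8D³N_a) = (78.9×10³ × 2.6⁴) / (8 × 18.2³ × 12)
  = 3.60554e+06 / 578743 = 6.23 N/mm = 6230 N/m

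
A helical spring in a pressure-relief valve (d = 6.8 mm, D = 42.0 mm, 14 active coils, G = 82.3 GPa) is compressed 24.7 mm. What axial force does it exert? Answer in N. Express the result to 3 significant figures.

524 N

k = Gd⁴/(8D³N_a) = (82.3×10³)(6.8⁴)/(8·42.0³·14) = 21.207 N/mm
F = k·δ = 21.207 × 24.7 = 523.8 N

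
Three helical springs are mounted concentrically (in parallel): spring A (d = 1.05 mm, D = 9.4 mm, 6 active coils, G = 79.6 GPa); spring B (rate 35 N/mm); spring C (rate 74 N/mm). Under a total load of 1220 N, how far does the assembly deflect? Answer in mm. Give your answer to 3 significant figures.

10.9 mm

k_A = Gd⁴/(8D³N_a) = (79.6×10³)(1.05⁴)/(8·9.4³·6) = 2.4269 N/mm
Parallel: k_eq = 2.4269 + 35 + 74 = 111.43 N/mm
δ = F/k_eq = 1220/111.43 = 10.949 mm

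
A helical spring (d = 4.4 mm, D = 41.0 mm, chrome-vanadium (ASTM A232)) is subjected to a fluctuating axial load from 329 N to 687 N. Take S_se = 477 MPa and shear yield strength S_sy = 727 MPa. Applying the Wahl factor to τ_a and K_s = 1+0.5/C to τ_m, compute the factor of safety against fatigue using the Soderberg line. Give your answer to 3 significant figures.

0.697

C = D/d = 41.0/4.4 = 9.3182; K_W = (4C−1)/(4C−4)+0.615/C = 1.1562; K_s = 1+0.5/C = 1.0537
F_a = (F_max−F_min)/2 = 179 N; F_m = (F_max+F_min)/2 = 508 N
τ_a = K_W·8F_aD/(πd³) = 1.1562 × 219.39 = 253.65 MPa
τ_m = K_s·8F_mD/(πd³) = 1.0537 × 622.63 = 656.04 MPa
Soderberg: 1/n_f = τ_a/S_se + τ_m/S_sy = 253.65/477 + 656.04/727 = 0.53177 + 0.90239 = 1.4342
n_f = 1/1.4342 = 0.6973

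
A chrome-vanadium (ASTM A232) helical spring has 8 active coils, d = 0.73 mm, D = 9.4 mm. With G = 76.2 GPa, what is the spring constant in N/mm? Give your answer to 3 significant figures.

0.407 N/mm

k = Gd⁴/(8D³N_a) = (76.2×10³ × 0.73⁴) / (8 × 9.4³ × 8)
  = 21639.5 / 53157.4 = 0.40708 N/mm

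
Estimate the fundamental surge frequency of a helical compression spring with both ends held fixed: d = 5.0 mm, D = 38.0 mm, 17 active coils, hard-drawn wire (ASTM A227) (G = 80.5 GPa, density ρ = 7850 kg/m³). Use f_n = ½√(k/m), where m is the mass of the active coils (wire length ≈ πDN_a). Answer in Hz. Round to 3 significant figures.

73.4 Hz

k = Gd⁴/(8D³N_a) = (80.5×10³)(5.0⁴)/(8·38.0³·17) = 6.742 N/mm = 6742 N/m
Wire length L = πDN_a = π·38.0·17 = 2029.5 mm
m = ρ·(πd²/4)·L = 7850 × 19.635×10⁻⁶ m² × 2.0295 m = 0.31281 kg
f_n = ½√(k/m) = 0.5·√(6742/0.31281) = 0.5·√(21553) = 73.404 Hz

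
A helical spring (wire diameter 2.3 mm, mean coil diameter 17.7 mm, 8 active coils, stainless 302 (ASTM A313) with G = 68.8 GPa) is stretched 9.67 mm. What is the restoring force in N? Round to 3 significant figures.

52.5 N

k = Gd⁴/(8D³N_a) = (68.8×10³)(2.3⁴)/(8·17.7³·8) = 5.425 N/mm
F = k·δ = 5.425 × 9.67 = 52.46 N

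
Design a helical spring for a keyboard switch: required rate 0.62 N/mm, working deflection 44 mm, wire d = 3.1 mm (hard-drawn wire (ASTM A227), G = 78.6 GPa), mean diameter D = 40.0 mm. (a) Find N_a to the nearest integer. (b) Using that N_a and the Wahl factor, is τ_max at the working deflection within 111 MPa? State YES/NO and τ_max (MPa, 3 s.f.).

(a) 23 coils; (b) YES, τ_max = 103 MPa

N_a = Gd⁴/(8D³k) = (78.6×10³)(3.1⁴)/(8·40.0³·0.62) = 22.87 → N_a = 23
Actual rate k = Gd⁴/(8D³·23) = 0.61641 N/mm
Working load F = kδ = 0.61641·44 = 27.122 N
C = 40.0/3.1 = 12.9032; K_W = (4C−1)/(4C−4)+0.615/C = 1.1107
τ_max = K_W·8FD/(πd³) = 1.1107·92.734 = 103 MPa
τ_max ≤ 111 MPa → acceptable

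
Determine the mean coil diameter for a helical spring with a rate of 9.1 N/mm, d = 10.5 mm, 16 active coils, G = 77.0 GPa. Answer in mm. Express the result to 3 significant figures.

93.0 mm

D = (Gd⁴/(8N_a·k))^(1/3) = (77.0×10³·10.5⁴/(8·16·9.1))^(1/3)
  = (803520)^(1/3) = 92.9677 mm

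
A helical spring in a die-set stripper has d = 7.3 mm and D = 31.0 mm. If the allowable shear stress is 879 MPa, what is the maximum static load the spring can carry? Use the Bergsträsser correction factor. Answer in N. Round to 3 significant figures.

3190 N

C = D/d = 31.0/7.3 = 4.2466
K_B = (4C+2)/(4C−3) = 18.986/13.986 = 1.3575
τ_max = K·8FD/(πd³) → F_max = τ_allow·πd³/(8DK)
F_max = 879·π·7.3³/(8·31.0·1.3575) = 1.0743e+06/336.66 = 3190.9 N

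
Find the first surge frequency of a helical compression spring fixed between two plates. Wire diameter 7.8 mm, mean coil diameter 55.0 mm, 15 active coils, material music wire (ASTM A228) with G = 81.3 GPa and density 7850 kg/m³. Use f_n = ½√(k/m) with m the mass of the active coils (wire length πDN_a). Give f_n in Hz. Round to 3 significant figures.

62.3 Hz

k = Gd⁴/(8D³N_a) = (81.3×10³)(7.8⁴)/(8·55.0³·15) = 15.073 N/mm = 15073 N/m
Wire length L = πDN_a = π·55.0·15 = 2591.8 mm
m = ρ·(πd²/4)·L = 7850 × 47.784×10⁻⁶ m² × 2.5918 m = 0.97219 kg
f_n = ½√(k/m) = 0.5·√(15073/0.97219) = 0.5·√(15504) = 62.258 Hz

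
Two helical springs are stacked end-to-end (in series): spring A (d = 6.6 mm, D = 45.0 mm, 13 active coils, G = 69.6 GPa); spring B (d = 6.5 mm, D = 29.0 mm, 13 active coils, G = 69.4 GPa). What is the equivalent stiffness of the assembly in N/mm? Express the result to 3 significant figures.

k_A = Gd⁴/(8D³N_a) = (69.6×10³)(6.6⁴)/(8·45.0³·13) = 13.935 N/mm
k_B = Gd⁴/(8D³N_a) = (69.4×10³)(6.5⁴)/(8·29.0³·13) = 48.841 N/mm
Series: 1/k_eq = 1/13.935 + 1/48.841 = 0.092235; k_eq = 10.842 N/mm

10.8 N/mm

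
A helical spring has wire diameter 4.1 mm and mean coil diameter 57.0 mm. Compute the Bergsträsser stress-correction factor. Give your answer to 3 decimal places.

1.095

C = D/d = 57.0/4.1 = 13.9024
K_B = (4C+2)/(4C−3) = 57.610/52.610 = 1.0950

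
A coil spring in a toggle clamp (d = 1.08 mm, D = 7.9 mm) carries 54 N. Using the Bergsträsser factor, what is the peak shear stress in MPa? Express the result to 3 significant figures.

Spring index C = D/d = 7.9/1.08 = 7.3148
K_B = (4C+2)/(4C−3) = 31.259/26.259 = 1.1904
τ₀ = 8FD/(πd³) = 8·54·7.9/(π·1.08³) = 3412.8/3.9575 = 862.36 MPa
τ_max = K·τ₀ = 1.1904 × 862.36 = 1026.6 MPa

1030 MPa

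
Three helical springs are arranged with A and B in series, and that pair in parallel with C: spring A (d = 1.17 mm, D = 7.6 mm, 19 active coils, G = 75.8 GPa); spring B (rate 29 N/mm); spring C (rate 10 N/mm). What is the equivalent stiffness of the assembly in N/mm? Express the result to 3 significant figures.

12.0 N/mm

k_A = Gd⁴/(8D³N_a) = (75.8×10³)(1.17⁴)/(8·7.6³·19) = 2.1288 N/mm
Springs A,B series: k_AB = 1/(1/2.1288+1/29) = 1.9832 N/mm; parallel with C: k_eq = 1.9832+10 = 11.983 N/mm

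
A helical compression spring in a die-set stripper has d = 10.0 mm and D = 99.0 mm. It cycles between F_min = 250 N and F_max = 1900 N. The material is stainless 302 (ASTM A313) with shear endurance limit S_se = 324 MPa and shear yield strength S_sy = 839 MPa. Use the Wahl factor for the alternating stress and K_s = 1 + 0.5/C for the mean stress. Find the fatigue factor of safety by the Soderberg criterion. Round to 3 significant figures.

C = D/d = 99.0/10.0 = 9.9000; K_W = (4C−1)/(4C−4)+0.615/C = 1.1464; K_s = 1+0.5/C = 1.0505
F_a = (F_max−F_min)/2 = 825 N; F_m = (F_max+F_min)/2 = 1075 N
τ_a = K_W·8F_aD/(πd³) = 1.1464 × 207.98 = 238.43 MPa
τ_m = K_s·8F_mD/(πd³) = 1.0505 × 271.01 = 284.7 MPa
Soderberg: 1/n_f = τ_a/S_se + τ_m/S_sy = 238.43/324 + 284.7/839 = 0.73590 + 0.33933 = 1.0752
n_f = 1/1.0752 = 0.93

0.930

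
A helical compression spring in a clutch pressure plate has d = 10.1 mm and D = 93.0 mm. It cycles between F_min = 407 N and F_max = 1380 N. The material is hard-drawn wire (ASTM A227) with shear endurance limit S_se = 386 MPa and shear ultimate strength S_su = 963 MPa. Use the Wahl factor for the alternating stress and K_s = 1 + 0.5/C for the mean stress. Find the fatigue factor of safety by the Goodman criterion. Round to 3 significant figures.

C = D/d = 93.0/10.1 = 9.2079; K_W = (4C−1)/(4C−4)+0.615/C = 1.1582; K_s = 1+0.5/C = 1.0543
F_a = (F_max−F_min)/2 = 486.5 N; F_m = (F_max+F_min)/2 = 893.5 N
τ_a = K_W·8F_aD/(πd³) = 1.1582 × 111.83 = 129.51 MPa
τ_m = K_s·8F_mD/(πd³) = 1.0543 × 205.38 = 216.53 MPa
Goodman: 1/n_f = τ_a/S_se + τ_m/S_su = 129.51/386 + 216.53/963 = 0.33553 + 0.22485 = 0.56037
n_f = 1/0.56037 = 1.785

1.78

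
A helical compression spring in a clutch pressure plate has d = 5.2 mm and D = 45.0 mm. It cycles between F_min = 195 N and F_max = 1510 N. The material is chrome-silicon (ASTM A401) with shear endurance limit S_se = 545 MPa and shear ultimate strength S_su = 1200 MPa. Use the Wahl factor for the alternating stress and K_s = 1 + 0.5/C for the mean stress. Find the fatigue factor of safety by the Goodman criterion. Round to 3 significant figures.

C = D/d = 45.0/5.2 = 8.6538; K_W = (4C−1)/(4C−4)+0.615/C = 1.1691; K_s = 1+0.5/C = 1.0578
F_a = (F_max−F_min)/2 = 657.5 N; F_m = (F_max+F_min)/2 = 852.5 N
τ_a = K_W·8F_aD/(πd³) = 1.1691 × 535.84 = 626.43 MPa
τ_m = K_s·8F_mD/(πd³) = 1.0578 × 694.76 = 734.91 MPa
Goodman: 1/n_f = τ_a/S_se + τ_m/S_su = 626.43/545 + 734.91/1200 = 1.14942 + 0.61242 = 1.7618
n_f = 1/1.7618 = 0.5676

0.568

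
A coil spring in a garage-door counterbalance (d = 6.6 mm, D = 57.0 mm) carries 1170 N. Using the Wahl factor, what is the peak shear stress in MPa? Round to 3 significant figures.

691 MPa

Spring index C = D/d = 57.0/6.6 = 8.6364
K_W = (4C−1)/(4C−4) + 0.615/C = 33.545/30.545 + 0.0712 = 1.1694
τ₀ = 8FD/(πd³) = 8·1170·57.0/(π·6.6³) = 533520/903.2 = 590.7 MPa
τ_max = K·τ₀ = 1.1694 × 590.7 = 690.78 MPa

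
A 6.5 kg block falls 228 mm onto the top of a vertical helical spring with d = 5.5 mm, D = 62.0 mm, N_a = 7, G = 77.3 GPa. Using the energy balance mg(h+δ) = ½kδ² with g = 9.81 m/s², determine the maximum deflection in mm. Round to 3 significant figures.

k = Gd⁴/(8D³N_a) = (77.3×10³)(5.5⁴)/(8·62.0³·7) = 5.2999 N/mm
W = mg = 6.5 × 9.81 = 63.765 N
½kδ² − Wδ − Wh = 0 → δ = (W + √(W² + 2kWh))/k
δ = (63.765 + √(4066 + 154104))/5.2999 = (63.765 + 397.71)/5.2999 = 87.072 mm

87.1 mm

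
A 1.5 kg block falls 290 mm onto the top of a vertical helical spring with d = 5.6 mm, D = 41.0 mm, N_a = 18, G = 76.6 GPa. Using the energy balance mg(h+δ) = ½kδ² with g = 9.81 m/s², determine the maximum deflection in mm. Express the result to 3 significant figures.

k = Gd⁴/(8D³N_a) = (76.6×10³)(5.6⁴)/(8·41.0³·18) = 7.5904 N/mm
W = mg = 1.5 × 9.81 = 14.715 N
½kδ² − Wδ − Wh = 0 → δ = (W + √(W² + 2kWh))/k
δ = (14.715 + √(216.53 + 64782.1))/7.5904 = (14.715 + 254.95)/7.5904 = 35.527 mm

35.5 mm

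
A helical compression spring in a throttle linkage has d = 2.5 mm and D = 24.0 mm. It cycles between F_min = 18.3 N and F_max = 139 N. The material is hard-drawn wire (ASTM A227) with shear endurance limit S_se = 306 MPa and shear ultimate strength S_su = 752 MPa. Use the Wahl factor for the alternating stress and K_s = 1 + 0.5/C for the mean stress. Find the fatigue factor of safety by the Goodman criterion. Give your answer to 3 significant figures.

C = D/d = 24.0/2.5 = 9.6000; K_W = (4C−1)/(4C−4)+0.615/C = 1.1513; K_s = 1+0.5/C = 1.0521
F_a = (F_max−F_min)/2 = 60.35 N; F_m = (F_max+F_min)/2 = 78.65 N
τ_a = K_W·8F_aD/(πd³) = 1.1513 × 236.05 = 271.76 MPa
τ_m = K_s·8F_mD/(πd³) = 1.0521 × 307.63 = 323.65 MPa
Goodman: 1/n_f = τ_a/S_se + τ_m/S_su = 271.76/306 + 323.65/752 = 0.88811 + 0.43039 = 1.3185
n_f = 1/1.3185 = 0.7584

0.758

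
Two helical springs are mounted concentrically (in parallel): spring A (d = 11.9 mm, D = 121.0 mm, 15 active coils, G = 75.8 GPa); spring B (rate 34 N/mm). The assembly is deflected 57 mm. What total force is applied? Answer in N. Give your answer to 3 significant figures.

2350 N

k_A = Gd⁴/(8D³N_a) = (75.8×10³)(11.9⁴)/(8·121.0³·15) = 7.1502 N/mm
Parallel: k_eq = 7.1502 + 34 = 41.15 N/mm
F = k_eq·δ = 41.15·57 = 2345.6 N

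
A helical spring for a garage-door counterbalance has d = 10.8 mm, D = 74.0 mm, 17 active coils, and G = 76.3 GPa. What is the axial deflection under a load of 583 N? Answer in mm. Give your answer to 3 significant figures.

31.0 mm

k = Gd⁴/(8D³N_a) = (76.3×10³)(10.8⁴)/(8·74.0³·17) = 18.836 N/mm
δ = F/k = 583 / 18.836 = 30.952 mm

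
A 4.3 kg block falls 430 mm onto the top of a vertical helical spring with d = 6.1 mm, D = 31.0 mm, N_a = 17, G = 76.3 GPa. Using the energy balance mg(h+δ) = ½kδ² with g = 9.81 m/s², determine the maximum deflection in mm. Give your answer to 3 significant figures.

39.0 mm

k = Gd⁴/(8D³N_a) = (76.3×10³)(6.1⁴)/(8·31.0³·17) = 26.075 N/mm
W = mg = 4.3 × 9.81 = 42.183 N
½kδ² − Wδ − Wh = 0 → δ = (W + √(W² + 2kWh))/k
δ = (42.183 + √(1779.4 + 945923))/26.075 = (42.183 + 973.5)/26.075 = 38.953 mm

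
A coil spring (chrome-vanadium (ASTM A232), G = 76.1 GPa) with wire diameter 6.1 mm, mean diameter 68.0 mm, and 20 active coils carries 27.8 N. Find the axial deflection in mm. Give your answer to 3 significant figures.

k = Gd⁴/(8D³N_a) = (76.1×10³)(6.1⁴)/(8·68.0³·20) = 2.0944 N/mm
δ = F/k = 27.8 / 2.0944 = 13.274 mm

13.3 mm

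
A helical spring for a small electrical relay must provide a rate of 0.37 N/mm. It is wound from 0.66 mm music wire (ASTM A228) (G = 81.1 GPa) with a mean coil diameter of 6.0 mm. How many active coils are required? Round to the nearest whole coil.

24

N_a = Gd⁴/(8D³k) = (81.1×10³ × 0.66⁴)/(8 × 6.0³ × 0.37)
    = 15388.5 / 639.36 = 24.07 → 24 coils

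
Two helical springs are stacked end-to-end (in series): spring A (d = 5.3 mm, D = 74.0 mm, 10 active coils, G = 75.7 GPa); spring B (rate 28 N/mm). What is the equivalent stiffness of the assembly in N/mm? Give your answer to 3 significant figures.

k_A = Gd⁴/(8D³N_a) = (75.7×10³)(5.3⁴)/(8·74.0³·10) = 1.8425 N/mm
Series: 1/k_eq = 1/1.8425 + 1/28 = 0.57845; k_eq = 1.7288 N/mm

1.73 N/mm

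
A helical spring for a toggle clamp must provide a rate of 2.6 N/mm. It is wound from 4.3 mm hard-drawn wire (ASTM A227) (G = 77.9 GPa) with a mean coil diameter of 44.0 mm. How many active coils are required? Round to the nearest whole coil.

15

N_a = Gd⁴/(8D³k) = (77.9×10³ × 4.3⁴)/(8 × 44.0³ × 2.6)
    = 2.66325e+07 / 1.77183e+06 = 15.03 → 15 coils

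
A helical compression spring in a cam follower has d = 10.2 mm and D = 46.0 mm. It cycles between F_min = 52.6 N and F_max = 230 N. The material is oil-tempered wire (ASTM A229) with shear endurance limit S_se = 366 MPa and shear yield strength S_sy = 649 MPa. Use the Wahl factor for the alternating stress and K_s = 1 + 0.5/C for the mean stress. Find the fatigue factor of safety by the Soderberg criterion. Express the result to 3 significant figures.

15.9

C = D/d = 46.0/10.2 = 4.5098; K_W = (4C−1)/(4C−4)+0.615/C = 1.3501; K_s = 1+0.5/C = 1.1109
F_a = (F_max−F_min)/2 = 88.7 N; F_m = (F_max+F_min)/2 = 141.3 N
τ_a = K_W·8F_aD/(πd³) = 1.3501 × 9.7909 = 13.218 MPa
τ_m = K_s·8F_mD/(πd³) = 1.1109 × 15.597 = 17.326 MPa
Soderberg: 1/n_f = τ_a/S_se + τ_m/S_sy = 13.218/366 + 17.326/649 = 0.03612 + 0.02670 = 0.062812
n_f = 1/0.062812 = 15.92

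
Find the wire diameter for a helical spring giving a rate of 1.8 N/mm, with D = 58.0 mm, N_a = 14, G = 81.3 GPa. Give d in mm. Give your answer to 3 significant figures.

4.69 mm

d = (8D³N_a·k / G)^(1/4) = (8·58.0³·14·1.8 / (81.3×10³))^0.25
  = (483.82)^0.25 = 4.6900 mm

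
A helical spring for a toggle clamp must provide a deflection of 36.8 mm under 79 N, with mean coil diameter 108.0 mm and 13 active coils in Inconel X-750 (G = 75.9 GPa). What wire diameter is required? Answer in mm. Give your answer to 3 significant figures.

7.80 mm

Required rate k = F/δ = 79/36.8 = 2.1467 N/mm
d = (8D³N_a·k / G)^(1/4) = (8·108.0³·13·2.1467 / (75.9×10³))^0.25
  = (3705.5)^0.25 = 7.8021 mm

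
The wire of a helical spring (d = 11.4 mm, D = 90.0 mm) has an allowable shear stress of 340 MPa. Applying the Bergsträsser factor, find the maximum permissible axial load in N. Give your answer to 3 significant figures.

C = D/d = 90.0/11.4 = 7.8947
K_B = (4C+2)/(4C−3) = 33.579/28.579 = 1.1750
τ_max = K·8FD/(πd³) → F_max = τ_allow·πd³/(8DK)
F_max = 340·π·11.4³/(8·90.0·1.1750) = 1.5825e+06/845.97 = 1870.6 N

1870 N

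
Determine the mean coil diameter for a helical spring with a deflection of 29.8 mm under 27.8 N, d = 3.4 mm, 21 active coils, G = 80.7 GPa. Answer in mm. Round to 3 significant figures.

Required rate k = F/δ = 27.8/29.8 = 0.93289 N/mm
D = (Gd⁴/(8N_a·k))^(1/3) = (80.7×10³·3.4⁴/(8·21·0.93289))^(1/3)
  = (68810)^(1/3) = 40.9780 mm

41.0 mm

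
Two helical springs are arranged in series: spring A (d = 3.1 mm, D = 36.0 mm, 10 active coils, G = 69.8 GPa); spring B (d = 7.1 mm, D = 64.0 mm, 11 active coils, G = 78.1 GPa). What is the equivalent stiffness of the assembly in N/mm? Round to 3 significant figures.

k_A = Gd⁴/(8D³N_a) = (69.8×10³)(3.1⁴)/(8·36.0³·10) = 1.727 N/mm
k_B = Gd⁴/(8D³N_a) = (78.1×10³)(7.1⁴)/(8·64.0³·11) = 8.6032 N/mm
Series: 1/k_eq = 1/1.727 + 1/8.6032 = 0.69526; k_eq = 1.4383 N/mm

1.44 N/mm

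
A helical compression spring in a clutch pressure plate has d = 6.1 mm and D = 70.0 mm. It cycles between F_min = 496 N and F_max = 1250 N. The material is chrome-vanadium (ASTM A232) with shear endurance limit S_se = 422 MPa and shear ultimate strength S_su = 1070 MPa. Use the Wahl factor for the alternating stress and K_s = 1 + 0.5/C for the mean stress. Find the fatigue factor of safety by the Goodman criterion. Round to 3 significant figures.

C = D/d = 70.0/6.1 = 11.4754; K_W = (4C−1)/(4C−4)+0.615/C = 1.1252; K_s = 1+0.5/C = 1.0436
F_a = (F_max−F_min)/2 = 377 N; F_m = (F_max+F_min)/2 = 873 N
τ_a = K_W·8F_aD/(πd³) = 1.1252 × 296.07 = 333.13 MPa
τ_m = K_s·8F_mD/(πd³) = 1.0436 × 685.59 = 715.46 MPa
Goodman: 1/n_f = τ_a/S_se + τ_m/S_su = 333.13/422 + 715.46/1070 = 0.78941 + 0.66865 = 1.4581
n_f = 1/1.4581 = 0.6858

0.686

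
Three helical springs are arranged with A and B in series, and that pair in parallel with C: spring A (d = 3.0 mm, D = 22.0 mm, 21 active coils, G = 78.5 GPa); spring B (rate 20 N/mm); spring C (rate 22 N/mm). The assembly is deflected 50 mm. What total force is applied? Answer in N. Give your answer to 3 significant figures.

1250 N

k_A = Gd⁴/(8D³N_a) = (78.5×10³)(3.0⁴)/(8·22.0³·21) = 3.5545 N/mm
Springs A,B series: k_AB = 1/(1/3.5545+1/20) = 3.0181 N/mm; parallel with C: k_eq = 3.0181+22 = 25.018 N/mm
F = k_eq·δ = 25.018·50 = 1250.9 N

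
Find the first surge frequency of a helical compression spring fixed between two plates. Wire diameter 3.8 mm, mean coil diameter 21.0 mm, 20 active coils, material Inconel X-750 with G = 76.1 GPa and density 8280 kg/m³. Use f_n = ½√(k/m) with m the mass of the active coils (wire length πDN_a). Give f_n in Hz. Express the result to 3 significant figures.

k = Gd⁴/(8D³N_a) = (76.1×10³)(3.8⁴)/(8·21.0³·20) = 10.709 N/mm = 10709 N/m
Wire length L = πDN_a = π·21.0·20 = 1319.5 mm
m = ρ·(πd²/4)·L = 8280 × 11.341×10⁻⁶ m² × 1.3195 m = 0.1239 kg
f_n = ½√(k/m) = 0.5·√(10709/0.1239) = 0.5·√(86428) = 146.99 Hz

147 Hz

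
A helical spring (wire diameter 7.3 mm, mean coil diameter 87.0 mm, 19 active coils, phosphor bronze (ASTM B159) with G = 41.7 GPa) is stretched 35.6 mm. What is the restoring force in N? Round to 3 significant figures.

42.1 N

k = Gd⁴/(8D³N_a) = (41.7×10³)(7.3⁴)/(8·87.0³·19) = 1.1831 N/mm
F = k·δ = 1.1831 × 35.6 = 42.119 N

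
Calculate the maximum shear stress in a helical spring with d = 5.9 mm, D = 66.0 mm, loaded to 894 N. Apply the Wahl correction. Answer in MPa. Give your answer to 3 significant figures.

826 MPa

Spring index C = D/d = 66.0/5.9 = 11.1864
K_W = (4C−1)/(4C−4) + 0.615/C = 43.746/40.746 + 0.0550 = 1.1286
τ₀ = 8FD/(πd³) = 8·894·66.0/(π·5.9³) = 472032/645.22 = 731.59 MPa
τ_max = K·τ₀ = 1.1286 × 731.59 = 825.67 MPa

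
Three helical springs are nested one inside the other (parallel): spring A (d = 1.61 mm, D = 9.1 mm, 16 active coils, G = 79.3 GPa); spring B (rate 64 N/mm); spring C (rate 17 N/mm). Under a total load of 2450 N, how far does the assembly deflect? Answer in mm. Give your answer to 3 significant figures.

28.3 mm

k_A = Gd⁴/(8D³N_a) = (79.3×10³)(1.61⁴)/(8·9.1³·16) = 5.5239 N/mm
Parallel: k_eq = 5.5239 + 64 + 17 = 86.524 N/mm
δ = F/k_eq = 2450/86.524 = 28.316 mm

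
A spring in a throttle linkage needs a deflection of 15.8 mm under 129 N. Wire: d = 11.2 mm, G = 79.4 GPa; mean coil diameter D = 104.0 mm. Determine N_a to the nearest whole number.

Required rate k = F/δ = 129/15.8 = 8.1646 N/mm
N_a = Gd⁴/(8D³k) = (79.4×10³ × 11.2⁴)/(8 × 104.0³ × 8.1646)
    = 1.24937e+09 / 7.34721e+07 = 17 → 17 coils

17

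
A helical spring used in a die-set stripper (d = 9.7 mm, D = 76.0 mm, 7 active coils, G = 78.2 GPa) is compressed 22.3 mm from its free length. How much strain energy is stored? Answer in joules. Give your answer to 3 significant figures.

7.00 J

k = Gd⁴/(8D³N_a) = (78.2×10³)(9.7⁴)/(8·76.0³·7) = 28.162 N/mm
U = ½kδ² = 0.5 × 28.162 × 22.3² = 7002.4 N·mm = 7.0024 J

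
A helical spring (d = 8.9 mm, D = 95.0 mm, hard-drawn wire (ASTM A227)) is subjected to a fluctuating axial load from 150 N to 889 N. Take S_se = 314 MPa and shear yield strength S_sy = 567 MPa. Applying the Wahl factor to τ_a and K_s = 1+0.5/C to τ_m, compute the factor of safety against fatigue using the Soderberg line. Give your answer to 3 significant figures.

C = D/d = 95.0/8.9 = 10.6742; K_W = (4C−1)/(4C−4)+0.615/C = 1.1351; K_s = 1+0.5/C = 1.0468
F_a = (F_max−F_min)/2 = 369.5 N; F_m = (F_max+F_min)/2 = 519.5 N
τ_a = K_W·8F_aD/(πd³) = 1.1351 × 126.8 = 143.93 MPa
τ_m = K_s·8F_mD/(πd³) = 1.0468 × 178.27 = 186.62 MPa
Soderberg: 1/n_f = τ_a/S_se + τ_m/S_sy = 143.93/314 + 186.62/567 = 0.45838 + 0.32914 = 0.78752
n_f = 1/0.78752 = 1.27

1.27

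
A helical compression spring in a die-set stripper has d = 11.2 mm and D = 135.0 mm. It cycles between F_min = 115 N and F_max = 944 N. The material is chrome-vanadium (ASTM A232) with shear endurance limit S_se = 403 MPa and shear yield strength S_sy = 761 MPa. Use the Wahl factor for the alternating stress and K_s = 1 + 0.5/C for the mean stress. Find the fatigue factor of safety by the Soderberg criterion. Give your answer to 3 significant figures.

2.18

C = D/d = 135.0/11.2 = 12.0536; K_W = (4C−1)/(4C−4)+0.615/C = 1.1189; K_s = 1+0.5/C = 1.0415
F_a = (F_max−F_min)/2 = 414.5 N; F_m = (F_max+F_min)/2 = 529.5 N
τ_a = K_W·8F_aD/(πd³) = 1.1189 × 101.42 = 113.48 MPa
τ_m = K_s·8F_mD/(πd³) = 1.0415 × 129.56 = 134.94 MPa
Soderberg: 1/n_f = τ_a/S_se + τ_m/S_sy = 113.48/403 + 134.94/761 = 0.28159 + 0.17732 = 0.45891
n_f = 1/0.45891 = 2.179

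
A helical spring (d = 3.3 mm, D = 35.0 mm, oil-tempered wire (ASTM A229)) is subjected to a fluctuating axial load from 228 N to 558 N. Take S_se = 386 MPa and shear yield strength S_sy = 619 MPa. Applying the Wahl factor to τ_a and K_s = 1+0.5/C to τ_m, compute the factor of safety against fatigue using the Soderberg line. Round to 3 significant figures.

C = D/d = 35.0/3.3 = 10.6061; K_W = (4C−1)/(4C−4)+0.615/C = 1.1361; K_s = 1+0.5/C = 1.0471
F_a = (F_max−F_min)/2 = 165 N; F_m = (F_max+F_min)/2 = 393 N
τ_a = K_W·8F_aD/(πd³) = 1.1361 × 409.21 = 464.89 MPa
τ_m = K_s·8F_mD/(πd³) = 1.0471 × 974.67 = 1020.6 MPa
Soderberg: 1/n_f = τ_a/S_se + τ_m/S_sy = 464.89/386 + 1020.6/619 = 1.20438 + 1.64882 = 2.8532
n_f = 1/2.8532 = 0.3505

0.350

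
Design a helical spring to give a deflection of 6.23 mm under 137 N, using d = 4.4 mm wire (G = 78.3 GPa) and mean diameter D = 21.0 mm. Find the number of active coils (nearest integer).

Required rate k = F/δ = 137/6.23 = 21.99 N/mm
N_a = Gd⁴/(8D³k) = (78.3×10³ × 4.4⁴)/(8 × 21.0³ × 21.99)
    = 2.93476e+07 / 1.62922e+06 = 18.01 → 18 coils

18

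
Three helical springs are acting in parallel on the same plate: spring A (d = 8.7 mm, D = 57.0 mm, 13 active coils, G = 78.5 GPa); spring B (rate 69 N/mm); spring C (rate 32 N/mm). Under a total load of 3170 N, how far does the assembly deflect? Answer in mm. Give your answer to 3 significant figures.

k_A = Gd⁴/(8D³N_a) = (78.5×10³)(8.7⁴)/(8·57.0³·13) = 23.35 N/mm
Parallel: k_eq = 23.35 + 69 + 32 = 124.35 N/mm
δ = F/k_eq = 3170/124.35 = 25.493 mm

25.5 mm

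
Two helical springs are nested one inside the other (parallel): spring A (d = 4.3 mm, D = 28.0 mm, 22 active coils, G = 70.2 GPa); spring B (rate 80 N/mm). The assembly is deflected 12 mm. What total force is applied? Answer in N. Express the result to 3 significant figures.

1030 N

k_A = Gd⁴/(8D³N_a) = (70.2×10³)(4.3⁴)/(8·28.0³·22) = 6.2119 N/mm
Parallel: k_eq = 6.2119 + 80 = 86.212 N/mm
F = k_eq·δ = 86.212·12 = 1034.5 N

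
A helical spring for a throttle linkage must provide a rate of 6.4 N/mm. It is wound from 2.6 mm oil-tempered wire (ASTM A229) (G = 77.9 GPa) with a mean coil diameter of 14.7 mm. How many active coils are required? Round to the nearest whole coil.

22

N_a = Gd⁴/(8D³k) = (77.9×10³ × 2.6⁴)/(8 × 14.7³ × 6.4)
    = 3.55984e+06 / 162638 = 21.89 → 22 coils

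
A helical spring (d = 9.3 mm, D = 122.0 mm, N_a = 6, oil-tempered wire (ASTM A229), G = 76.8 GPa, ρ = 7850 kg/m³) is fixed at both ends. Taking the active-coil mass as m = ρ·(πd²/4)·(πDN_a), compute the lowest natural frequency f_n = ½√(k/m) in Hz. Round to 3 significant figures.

36.7 Hz

k = Gd⁴/(8D³N_a) = (76.8×10³)(9.3⁴)/(8·122.0³·6) = 6.5913 N/mm = 6591.3 N/m
Wire length L = πDN_a = π·122.0·6 = 2299.6 mm
m = ρ·(πd²/4)·L = 7850 × 67.929×10⁻⁶ m² × 2.2996 m = 1.2263 kg
f_n = ½√(k/m) = 0.5·√(6591.3/1.2263) = 0.5·√(5375.1) = 36.658 Hz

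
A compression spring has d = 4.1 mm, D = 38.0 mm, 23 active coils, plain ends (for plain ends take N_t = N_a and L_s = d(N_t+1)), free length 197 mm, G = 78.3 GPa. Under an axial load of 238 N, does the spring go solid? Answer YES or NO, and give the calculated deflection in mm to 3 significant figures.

k = Gd⁴/(8D³N_a) = (78.3×10³)(4.1⁴)/(8·38.0³·23) = 2.1914 N/mm
N_t = 23; L_s = 4.1·24 = 98.4 mm; δ_solid = L₀ − L_s = 197 − 98.4 = 98.6 mm
δ = F/k = 238/2.1914 = 108.6 mm
δ ≥ δ_solid → spring goes solid

YES, δ = 109 mm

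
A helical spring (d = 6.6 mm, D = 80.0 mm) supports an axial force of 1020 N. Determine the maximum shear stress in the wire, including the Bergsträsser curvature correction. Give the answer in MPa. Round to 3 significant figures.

802 MPa

Spring index C = D/d = 80.0/6.6 = 12.1212
K_B = (4C+2)/(4C−3) = 50.485/45.485 = 1.1099
τ₀ = 8FD/(πd³) = 8·1020·80.0/(π·6.6³) = 652800/903.2 = 722.77 MPa
τ_max = K·τ₀ = 1.1099 × 722.77 = 802.22 MPa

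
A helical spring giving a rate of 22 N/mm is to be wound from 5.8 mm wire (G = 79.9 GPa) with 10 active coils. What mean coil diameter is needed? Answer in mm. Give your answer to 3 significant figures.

D = (Gd⁴/(8N_a·k))^(1/3) = (79.9×10³·5.8⁴/(8·10·22))^(1/3)
  = (51374.3)^(1/3) = 37.1748 mm

37.2 mm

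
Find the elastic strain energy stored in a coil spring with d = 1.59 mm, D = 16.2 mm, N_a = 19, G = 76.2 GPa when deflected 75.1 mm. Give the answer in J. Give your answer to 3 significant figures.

k = Gd⁴/(8D³N_a) = (76.2×10³)(1.59⁴)/(8·16.2³·19) = 0.75362 N/mm
U = ½kδ² = 0.5 × 0.75362 × 75.1² = 2125.2 N·mm = 2.1252 J

2.13 J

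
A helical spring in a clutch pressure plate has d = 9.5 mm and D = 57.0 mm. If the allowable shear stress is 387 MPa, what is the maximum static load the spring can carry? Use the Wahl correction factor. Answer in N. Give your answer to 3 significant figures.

1830 N

C = D/d = 57.0/9.5 = 6.0000
K_W = (4C−1)/(4C−4) + 0.615/C = 23.000/20.000 + 0.1025 = 1.2525
τ_max = K·8FD/(πd³) → F_max = τ_allow·πd³/(8DK)
F_max = 387·π·9.5³/(8·57.0·1.2525) = 1.0424e+06/571.14 = 1825.1 N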